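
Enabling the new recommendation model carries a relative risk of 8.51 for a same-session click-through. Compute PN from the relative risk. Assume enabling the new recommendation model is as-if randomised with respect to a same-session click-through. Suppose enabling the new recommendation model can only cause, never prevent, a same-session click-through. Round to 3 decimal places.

PN ≈ 0.882

Under exogeneity and monotonicity, PN = (RR − 1) / RR = 1 − 1/RR.
PN = (8.51 − 1) / 8.51 = 7.51 / 8.51 ≈ 0.8825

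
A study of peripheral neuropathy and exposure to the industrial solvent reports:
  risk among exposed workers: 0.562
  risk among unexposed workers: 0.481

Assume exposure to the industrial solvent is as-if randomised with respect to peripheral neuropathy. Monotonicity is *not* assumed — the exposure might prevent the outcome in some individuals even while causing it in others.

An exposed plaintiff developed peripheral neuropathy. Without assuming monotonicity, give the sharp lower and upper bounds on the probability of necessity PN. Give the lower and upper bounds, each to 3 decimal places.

0.144 ≤ PN ≤ 0.923

Let p₁ = 0.562, p₀ = 0.481.
Under exogeneity alone the bounds on PN are max{0,(p₁−p₀)/p₁} ≤ PN ≤ min{1,(1−p₀)/p₁}.
  lower = (p₁ − p₀)/p₁ = 0.081 / 0.562 ≈ 0.1441
  upper = min{1, (1 − p₀)/p₁} = 0.519 / 0.562 ≈ 0.9235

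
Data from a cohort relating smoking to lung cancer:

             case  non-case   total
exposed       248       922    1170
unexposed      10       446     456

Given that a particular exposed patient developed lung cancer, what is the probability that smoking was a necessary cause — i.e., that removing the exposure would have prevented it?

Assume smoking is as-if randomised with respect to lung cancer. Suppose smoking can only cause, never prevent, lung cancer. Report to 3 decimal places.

p₁ = P(outcome | exposed) = 248/1170 = 0.21197
p₀ = P(outcome | unexposed) = 10/456 = 0.02193
Under exogeneity and monotonicity, PN = (p₁ − p₀)/p₁.
PN = (0.21197 − 0.02193) / 0.21197 ≈ 0.8965

PN ≈ 0.897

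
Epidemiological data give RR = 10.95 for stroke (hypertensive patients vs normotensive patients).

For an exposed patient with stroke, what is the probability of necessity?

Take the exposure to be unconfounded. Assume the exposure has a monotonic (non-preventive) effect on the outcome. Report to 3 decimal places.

PN ≈ 0.909

Under exogeneity and monotonicity, PN = (RR − 1) / RR = 1 − 1/RR.
PN = (10.95 − 1) / 10.95 = 9.95 / 10.95 ≈ 0.9087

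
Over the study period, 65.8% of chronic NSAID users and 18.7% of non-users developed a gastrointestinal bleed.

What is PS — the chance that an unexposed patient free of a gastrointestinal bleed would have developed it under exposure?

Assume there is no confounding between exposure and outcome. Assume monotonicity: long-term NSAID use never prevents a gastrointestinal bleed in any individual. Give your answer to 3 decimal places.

p₁ = 0.658, p₀ = 0.187.
Under exogeneity and monotonicity, PS = (p₁ − p₀) / (1 − p₀).
PS = (0.658 − 0.187) / (1 − 0.187) = 0.471 / 0.813 ≈ 0.5793

PS ≈ 0.579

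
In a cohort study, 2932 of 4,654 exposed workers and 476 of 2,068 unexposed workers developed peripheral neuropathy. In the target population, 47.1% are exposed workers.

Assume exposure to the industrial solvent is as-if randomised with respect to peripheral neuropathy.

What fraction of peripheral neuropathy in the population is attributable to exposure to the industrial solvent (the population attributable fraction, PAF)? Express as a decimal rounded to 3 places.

p₁ = P(outcome | exposed) = 2932/4654 = 0.63
p₀ = P(outcome | unexposed) = 476/2068 = 0.23017
Overall risk P(Y=1) = π·p₁ + (1−π)·p₀ = 0.471×0.63 + 0.529×0.23017 = 0.41849.
Under exogeneity, PAF = [P(Y=1) − p₀] / P(Y=1).
PAF = (0.41849 − 0.23017) / 0.41849 ≈ 0.4500

PAF ≈ 0.450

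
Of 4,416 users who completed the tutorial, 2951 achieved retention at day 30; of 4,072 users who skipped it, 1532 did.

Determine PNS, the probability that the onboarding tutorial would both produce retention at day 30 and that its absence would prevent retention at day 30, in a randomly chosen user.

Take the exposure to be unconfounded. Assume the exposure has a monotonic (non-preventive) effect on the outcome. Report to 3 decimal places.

p₁ = P(outcome | exposed) = 2951/4416 = 0.66825
p₀ = P(outcome | unexposed) = 1532/4072 = 0.37623
Under exogeneity and monotonicity, PNS = p₁ − p₀.
PNS = 0.66825 − 0.37623 = 0.29202

PNS ≈ 0.292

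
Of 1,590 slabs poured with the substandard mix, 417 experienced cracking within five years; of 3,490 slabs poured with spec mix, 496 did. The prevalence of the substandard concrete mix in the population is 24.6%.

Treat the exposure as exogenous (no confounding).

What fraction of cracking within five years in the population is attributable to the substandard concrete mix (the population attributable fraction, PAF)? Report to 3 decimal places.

PAF ≈ 0.172

p₁ = P(outcome | exposed) = 417/1590 = 0.26226
p₀ = P(outcome | unexposed) = 496/3490 = 0.14212
Overall risk P(Y=1) = π·p₁ + (1−π)·p₀ = 0.246×0.26226 + 0.754×0.14212 = 0.17168.
Under exogeneity, PAF = [P(Y=1) − p₀] / P(Y=1).
PAF = (0.17168 − 0.14212) / 0.17168 ≈ 0.1722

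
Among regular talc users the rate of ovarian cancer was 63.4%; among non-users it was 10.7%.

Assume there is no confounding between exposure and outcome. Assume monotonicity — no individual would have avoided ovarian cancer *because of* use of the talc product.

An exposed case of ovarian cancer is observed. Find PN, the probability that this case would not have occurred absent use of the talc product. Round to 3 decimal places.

p₁ = 0.634, p₀ = 0.107.
Under exogeneity and monotonicity, PN = (p₁ − p₀) / p₁.
PN = (0.634 − 0.107) / 0.634 = 0.527 / 0.634 ≈ 0.8312

PN ≈ 0.831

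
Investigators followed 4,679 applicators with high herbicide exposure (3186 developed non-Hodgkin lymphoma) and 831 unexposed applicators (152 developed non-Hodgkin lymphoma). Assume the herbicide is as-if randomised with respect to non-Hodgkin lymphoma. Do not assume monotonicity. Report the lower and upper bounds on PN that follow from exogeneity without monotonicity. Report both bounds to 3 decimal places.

0.731 ≤ PN ≤ 1.000

p₁ = P(outcome | exposed) = 3186/4679 = 0.68091
p₀ = P(outcome | unexposed) = 152/831 = 0.18291
Under exogeneity alone the bounds on PN are max{0,(p₁−p₀)/p₁} ≤ PN ≤ min{1,(1−p₀)/p₁}.
  lower = (p₁ − p₀)/p₁ = 0.498 / 0.68091 ≈ 0.7314
  upper = min{1, (1 − p₀)/p₁} = 0.81709 / 0.68091 ≈ 1.2000 → capped at 1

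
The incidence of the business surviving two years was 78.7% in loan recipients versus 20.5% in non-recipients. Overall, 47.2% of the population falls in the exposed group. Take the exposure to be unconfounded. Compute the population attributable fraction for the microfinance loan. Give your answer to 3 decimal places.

PAF ≈ 0.573

p₁ = 0.787, p₀ = 0.205.
Overall risk P(Y=1) = π·p₁ + (1−π)·p₀ = 0.472×0.787 + 0.528×0.205 = 0.4797.
Under exogeneity, PAF = [P(Y=1) − p₀] / P(Y=1).
PAF = (0.4797 − 0.205) / 0.4797 ≈ 0.5727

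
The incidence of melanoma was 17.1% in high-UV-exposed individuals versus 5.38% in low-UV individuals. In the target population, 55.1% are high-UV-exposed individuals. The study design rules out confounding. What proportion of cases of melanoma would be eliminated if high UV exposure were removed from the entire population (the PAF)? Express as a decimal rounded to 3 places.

p₁ = 0.171, p₀ = 0.0538.
Overall risk P(Y=1) = π·p₁ + (1−π)·p₀ = 0.551×0.171 + 0.449×0.0538 = 0.11838.
Under exogeneity, PAF = [P(Y=1) − p₀] / P(Y=1).
PAF = (0.11838 − 0.0538) / 0.11838 ≈ 0.5455

PAF ≈ 0.546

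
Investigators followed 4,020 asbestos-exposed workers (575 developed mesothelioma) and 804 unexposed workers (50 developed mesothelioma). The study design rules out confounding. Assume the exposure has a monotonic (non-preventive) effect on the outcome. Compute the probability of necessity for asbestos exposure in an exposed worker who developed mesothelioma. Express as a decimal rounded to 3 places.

PN ≈ 0.565

p₁ = P(outcome | exposed) = 575/4020 = 0.14303
p₀ = P(outcome | unexposed) = 50/804 = 0.062189
Under exogeneity and monotonicity, PN = (p₁ − p₀) / p₁.
PN = (0.14303 − 0.062189) / 0.14303 = 0.080846 / 0.14303 ≈ 0.5652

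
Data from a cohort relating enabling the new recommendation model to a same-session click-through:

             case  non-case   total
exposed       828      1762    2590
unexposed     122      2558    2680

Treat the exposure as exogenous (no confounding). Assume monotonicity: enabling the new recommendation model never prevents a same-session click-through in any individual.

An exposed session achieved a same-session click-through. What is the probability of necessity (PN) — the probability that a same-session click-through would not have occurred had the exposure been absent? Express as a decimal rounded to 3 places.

PN ≈ 0.858

p₁ = P(outcome | exposed) = 828/2590 = 0.31969
p₀ = P(outcome | unexposed) = 122/2680 = 0.045522
Under exogeneity and monotonicity, PN = (p₁ − p₀)/p₁.
PN = (0.31969 − 0.045522) / 0.31969 ≈ 0.8576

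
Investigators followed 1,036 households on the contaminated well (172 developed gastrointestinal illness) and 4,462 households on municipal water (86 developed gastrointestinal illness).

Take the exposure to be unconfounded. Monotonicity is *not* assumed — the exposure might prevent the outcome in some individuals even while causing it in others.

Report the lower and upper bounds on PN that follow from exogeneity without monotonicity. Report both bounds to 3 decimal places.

0.884 ≤ PN ≤ 1.000

p₁ = P(outcome | exposed) = 172/1036 = 0.16602
p₀ = P(outcome | unexposed) = 86/4462 = 0.019274
Under exogeneity alone the bounds on PN are max{0,(p₁−p₀)/p₁} ≤ PN ≤ min{1,(1−p₀)/p₁}.
  lower = (p₁ − p₀)/p₁ = 0.14675 / 0.16602 ≈ 0.8839
  upper = min{1, (1 − p₀)/p₁} = 0.98073 / 0.16602 ≈ 5.9072 → capped at 1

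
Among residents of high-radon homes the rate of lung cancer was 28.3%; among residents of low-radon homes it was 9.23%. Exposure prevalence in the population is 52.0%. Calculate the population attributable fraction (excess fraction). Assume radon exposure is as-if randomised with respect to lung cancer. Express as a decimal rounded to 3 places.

p₁ = 0.283, p₀ = 0.0923.
Overall risk P(Y=1) = π·p₁ + (1−π)·p₀ = 0.52×0.283 + 0.48×0.0923 = 0.19146.
Under exogeneity, PAF = [P(Y=1) − p₀] / P(Y=1).
PAF = (0.19146 − 0.0923) / 0.19146 ≈ 0.5179

PAF ≈ 0.518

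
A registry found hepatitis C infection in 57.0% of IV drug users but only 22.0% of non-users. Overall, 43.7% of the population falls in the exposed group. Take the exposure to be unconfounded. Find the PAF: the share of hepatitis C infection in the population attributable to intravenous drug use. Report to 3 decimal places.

p₁ = 0.57, p₀ = 0.22.
Overall risk P(Y=1) = π·p₁ + (1−π)·p₀ = 0.437×0.57 + 0.563×0.22 = 0.37295.
Under exogeneity, PAF = [P(Y=1) − p₀] / P(Y=1).
PAF = (0.37295 − 0.22) / 0.37295 ≈ 0.4101

PAF ≈ 0.410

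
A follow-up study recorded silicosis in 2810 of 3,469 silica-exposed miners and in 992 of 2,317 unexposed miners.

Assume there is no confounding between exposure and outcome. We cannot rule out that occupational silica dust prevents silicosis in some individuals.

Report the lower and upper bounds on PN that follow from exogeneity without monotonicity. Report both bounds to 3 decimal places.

p₁ = P(outcome | exposed) = 2810/3469 = 0.81003
p₀ = P(outcome | unexposed) = 992/2317 = 0.42814
Under exogeneity alone the bounds on PN are max{0,(p₁−p₀)/p₁} ≤ PN ≤ min{1,(1−p₀)/p₁}.
  lower = (p₁ − p₀)/p₁ = 0.38189 / 0.81003 ≈ 0.4715
  upper = min{1, (1 − p₀)/p₁} = 0.57186 / 0.81003 ≈ 0.7060

0.471 ≤ PN ≤ 0.706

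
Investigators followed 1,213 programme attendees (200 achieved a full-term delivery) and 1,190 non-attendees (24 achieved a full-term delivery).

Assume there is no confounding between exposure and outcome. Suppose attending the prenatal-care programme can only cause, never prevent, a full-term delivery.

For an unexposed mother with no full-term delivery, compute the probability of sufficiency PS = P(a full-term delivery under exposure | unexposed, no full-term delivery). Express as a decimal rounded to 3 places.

p₁ = P(outcome | exposed) = 200/1213 = 0.16488
p₀ = P(outcome | unexposed) = 24/1190 = 0.020168
Under exogeneity and monotonicity, PS = (p₁ − p₀) / (1 − p₀).
PS = (0.16488 − 0.020168) / (1 − 0.020168) = 0.14471 / 0.97983 ≈ 0.1477

PS ≈ 0.148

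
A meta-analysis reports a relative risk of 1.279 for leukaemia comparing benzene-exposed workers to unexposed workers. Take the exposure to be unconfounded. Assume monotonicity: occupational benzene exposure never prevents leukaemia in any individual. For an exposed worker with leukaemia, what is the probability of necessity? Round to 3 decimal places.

Under exogeneity and monotonicity, PN = (RR − 1) / RR = 1 − 1/RR.
PN = (1.279 − 1) / 1.279 = 0.279 / 1.279 ≈ 0.2181

PN ≈ 0.218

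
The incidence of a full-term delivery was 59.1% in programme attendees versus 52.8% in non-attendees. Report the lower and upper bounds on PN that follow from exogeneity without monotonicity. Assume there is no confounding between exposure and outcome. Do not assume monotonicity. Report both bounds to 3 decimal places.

0.107 ≤ PN ≤ 0.799

p₁ = 0.591, p₀ = 0.528.
Under exogeneity alone the bounds on PN are max{0,(p₁−p₀)/p₁} ≤ PN ≤ min{1,(1−p₀)/p₁}.
  lower = (p₁ − p₀)/p₁ = 0.063 / 0.591 ≈ 0.1066
  upper = min{1, (1 − p₀)/p₁} = 0.472 / 0.591 ≈ 0.7986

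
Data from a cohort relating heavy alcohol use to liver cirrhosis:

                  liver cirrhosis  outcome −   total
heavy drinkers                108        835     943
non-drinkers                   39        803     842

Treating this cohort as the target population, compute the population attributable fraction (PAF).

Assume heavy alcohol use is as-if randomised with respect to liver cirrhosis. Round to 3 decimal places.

p₁ = P(outcome | exposed) = 108/943 = 0.11453
p₀ = P(outcome | unexposed) = 39/842 = 0.046318
Exposure prevalence π = 943/1785 = 0.52829; overall risk P(Y=1) = 0.082353.
Under exogeneity, PAF = [P(Y=1) − p₀]/P(Y=1).
PAF = (0.082353 − 0.046318) / 0.082353 ≈ 0.4376

PAF ≈ 0.438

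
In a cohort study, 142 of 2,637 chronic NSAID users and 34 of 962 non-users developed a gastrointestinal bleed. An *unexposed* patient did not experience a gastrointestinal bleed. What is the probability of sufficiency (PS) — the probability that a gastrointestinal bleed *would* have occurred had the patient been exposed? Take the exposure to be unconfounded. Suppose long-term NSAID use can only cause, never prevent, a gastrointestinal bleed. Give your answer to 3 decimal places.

p₁ = P(outcome | exposed) = 142/2637 = 0.053849
p₀ = P(outcome | unexposed) = 34/962 = 0.035343
Under exogeneity and monotonicity, PS = (p₁ − p₀) / (1 − p₀).
PS = (0.053849 − 0.035343) / (1 − 0.035343) = 0.018506 / 0.96466 ≈ 0.0192

PS ≈ 0.019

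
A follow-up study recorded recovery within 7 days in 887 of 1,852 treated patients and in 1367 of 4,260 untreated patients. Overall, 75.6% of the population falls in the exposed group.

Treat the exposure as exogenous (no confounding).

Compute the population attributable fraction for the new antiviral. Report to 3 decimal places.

PAF ≈ 0.271

p₁ = P(outcome | exposed) = 887/1852 = 0.47894
p₀ = P(outcome | unexposed) = 1367/4260 = 0.32089
Overall risk P(Y=1) = π·p₁ + (1−π)·p₀ = 0.756×0.47894 + 0.244×0.32089 = 0.44038.
Under exogeneity, PAF = [P(Y=1) − p₀] / P(Y=1).
PAF = (0.44038 − 0.32089) / 0.44038 ≈ 0.2713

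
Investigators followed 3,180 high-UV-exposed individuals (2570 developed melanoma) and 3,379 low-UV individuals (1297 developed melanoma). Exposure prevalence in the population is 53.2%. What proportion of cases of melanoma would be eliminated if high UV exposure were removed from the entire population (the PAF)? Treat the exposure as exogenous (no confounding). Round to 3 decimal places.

p₁ = P(outcome | exposed) = 2570/3180 = 0.80818
p₀ = P(outcome | unexposed) = 1297/3379 = 0.38384
Overall risk P(Y=1) = π·p₁ + (1−π)·p₀ = 0.532×0.80818 + 0.468×0.38384 = 0.60959.
Under exogeneity, PAF = [P(Y=1) − p₀] / P(Y=1).
PAF = (0.60959 − 0.38384) / 0.60959 ≈ 0.3703

PAF ≈ 0.370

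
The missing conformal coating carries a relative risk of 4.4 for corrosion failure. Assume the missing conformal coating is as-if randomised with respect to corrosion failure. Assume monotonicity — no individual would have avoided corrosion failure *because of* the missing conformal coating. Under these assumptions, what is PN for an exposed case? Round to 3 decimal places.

PN ≈ 0.773

Under exogeneity and monotonicity, PN = (RR − 1) / RR = 1 − 1/RR.
PN = (4.4 − 1) / 4.4 = 3.4 / 4.4 ≈ 0.7727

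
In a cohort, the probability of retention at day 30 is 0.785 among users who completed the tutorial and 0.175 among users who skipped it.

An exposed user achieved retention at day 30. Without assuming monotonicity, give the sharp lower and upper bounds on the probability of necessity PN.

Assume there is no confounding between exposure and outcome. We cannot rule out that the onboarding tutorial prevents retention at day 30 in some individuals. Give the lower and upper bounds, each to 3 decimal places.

0.777 ≤ PN ≤ 1.000

Let p₁ = 0.785, p₀ = 0.175.
Under exogeneity alone the bounds on PN are max{0,(p₁−p₀)/p₁} ≤ PN ≤ min{1,(1−p₀)/p₁}.
  lower = (p₁ − p₀)/p₁ = 0.61 / 0.785 ≈ 0.7771
  upper = min{1, (1 − p₀)/p₁} = 0.825 / 0.785 ≈ 1.0510 → capped at 1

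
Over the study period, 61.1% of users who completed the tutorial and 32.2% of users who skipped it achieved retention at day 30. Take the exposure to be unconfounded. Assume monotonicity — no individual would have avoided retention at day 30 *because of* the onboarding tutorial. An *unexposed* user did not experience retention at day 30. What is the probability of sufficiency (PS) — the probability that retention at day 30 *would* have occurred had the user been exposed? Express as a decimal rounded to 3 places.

PS ≈ 0.426

p₁ = 0.611, p₀ = 0.322.
Under exogeneity and monotonicity, PS = (p₁ − p₀) / (1 − p₀).
PS = (0.611 − 0.322) / (1 − 0.322) = 0.289 / 0.678 ≈ 0.4263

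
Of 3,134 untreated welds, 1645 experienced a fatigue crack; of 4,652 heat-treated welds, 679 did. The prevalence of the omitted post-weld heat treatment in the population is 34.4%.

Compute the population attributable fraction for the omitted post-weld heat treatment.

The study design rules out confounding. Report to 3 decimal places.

PAF ≈ 0.472

p₁ = P(outcome | exposed) = 1645/3134 = 0.52489
p₀ = P(outcome | unexposed) = 679/4652 = 0.14596
Overall risk P(Y=1) = π·p₁ + (1−π)·p₀ = 0.344×0.52489 + 0.656×0.14596 = 0.27631.
Under exogeneity, PAF = [P(Y=1) − p₀] / P(Y=1).
PAF = (0.27631 − 0.14596) / 0.27631 ≈ 0.4718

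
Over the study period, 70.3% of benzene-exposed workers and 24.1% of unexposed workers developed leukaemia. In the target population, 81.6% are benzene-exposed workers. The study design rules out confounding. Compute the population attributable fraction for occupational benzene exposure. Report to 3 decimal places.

p₁ = 0.703, p₀ = 0.241.
Overall risk P(Y=1) = π·p₁ + (1−π)·p₀ = 0.816×0.703 + 0.184×0.241 = 0.61799.
Under exogeneity, PAF = [P(Y=1) − p₀] / P(Y=1).
PAF = (0.61799 − 0.241) / 0.61799 ≈ 0.6100

PAF ≈ 0.610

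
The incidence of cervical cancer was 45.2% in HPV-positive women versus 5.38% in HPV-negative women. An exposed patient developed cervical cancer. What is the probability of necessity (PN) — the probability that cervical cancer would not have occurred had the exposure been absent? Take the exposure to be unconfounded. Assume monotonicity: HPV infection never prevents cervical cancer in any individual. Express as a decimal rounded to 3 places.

p₁ = 0.452, p₀ = 0.0538.
Under exogeneity and monotonicity, PN = (p₁ − p₀) / p₁.
PN = (0.452 − 0.0538) / 0.452 = 0.3982 / 0.452 ≈ 0.8810

PN ≈ 0.881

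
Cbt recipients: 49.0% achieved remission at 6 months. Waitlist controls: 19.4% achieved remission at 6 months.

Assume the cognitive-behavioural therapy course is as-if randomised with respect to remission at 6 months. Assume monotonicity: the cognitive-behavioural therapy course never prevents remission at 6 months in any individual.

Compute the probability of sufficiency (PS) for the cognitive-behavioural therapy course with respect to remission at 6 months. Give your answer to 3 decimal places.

PS ≈ 0.367

p₁ = 0.49, p₀ = 0.194.
Under exogeneity and monotonicity, PS = (p₁ − p₀) / (1 − p₀).
PS = (0.49 − 0.194) / (1 − 0.194) = 0.296 / 0.806 ≈ 0.3672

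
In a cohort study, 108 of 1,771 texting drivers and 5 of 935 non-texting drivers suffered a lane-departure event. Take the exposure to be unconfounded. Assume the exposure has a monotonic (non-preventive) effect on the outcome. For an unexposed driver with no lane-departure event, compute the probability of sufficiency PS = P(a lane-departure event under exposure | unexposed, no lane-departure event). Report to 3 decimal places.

PS ≈ 0.056

p₁ = P(outcome | exposed) = 108/1771 = 0.060982
p₀ = P(outcome | unexposed) = 5/935 = 0.0053476
Under exogeneity and monotonicity, PS = (p₁ − p₀) / (1 − p₀).
PS = (0.060982 − 0.0053476) / (1 − 0.0053476) = 0.055635 / 0.99465 ≈ 0.0559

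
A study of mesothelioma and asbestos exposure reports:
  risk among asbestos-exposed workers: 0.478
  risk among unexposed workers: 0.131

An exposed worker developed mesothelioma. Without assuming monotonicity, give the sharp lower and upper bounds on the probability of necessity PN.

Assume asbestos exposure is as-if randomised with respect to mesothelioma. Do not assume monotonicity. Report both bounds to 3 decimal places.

0.726 ≤ PN ≤ 1.000

Let p₁ = 0.478, p₀ = 0.131.
Under exogeneity alone the bounds on PN are max{0,(p₁−p₀)/p₁} ≤ PN ≤ min{1,(1−p₀)/p₁}.
  lower = (p₁ − p₀)/p₁ = 0.347 / 0.478 ≈ 0.7259
  upper = min{1, (1 − p₀)/p₁} = 0.869 / 0.478 ≈ 1.8180 → capped at 1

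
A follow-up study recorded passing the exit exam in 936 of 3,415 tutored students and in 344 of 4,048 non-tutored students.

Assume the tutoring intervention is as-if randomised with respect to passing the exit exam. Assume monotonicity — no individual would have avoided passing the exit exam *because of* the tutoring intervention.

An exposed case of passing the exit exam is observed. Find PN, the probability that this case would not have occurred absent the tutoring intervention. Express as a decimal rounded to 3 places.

p₁ = P(outcome | exposed) = 936/3415 = 0.27408
p₀ = P(outcome | unexposed) = 344/4048 = 0.08498
Under exogeneity and monotonicity, PN = (p₁ − p₀) / p₁.
PN = (0.27408 − 0.08498) / 0.27408 = 0.1891 / 0.27408 ≈ 0.6899

PN ≈ 0.690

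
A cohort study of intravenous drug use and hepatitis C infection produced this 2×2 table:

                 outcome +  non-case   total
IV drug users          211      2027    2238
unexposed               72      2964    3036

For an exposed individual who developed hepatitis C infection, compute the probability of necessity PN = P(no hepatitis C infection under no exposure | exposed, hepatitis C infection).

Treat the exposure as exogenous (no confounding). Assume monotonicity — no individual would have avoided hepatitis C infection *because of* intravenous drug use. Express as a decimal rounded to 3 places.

PN ≈ 0.748

p₁ = P(outcome | exposed) = 211/2238 = 0.094281
p₀ = P(outcome | unexposed) = 72/3036 = 0.023715
Under exogeneity and monotonicity, PN = (p₁ − p₀)/p₁.
PN = (0.094281 − 0.023715) / 0.094281 ≈ 0.7485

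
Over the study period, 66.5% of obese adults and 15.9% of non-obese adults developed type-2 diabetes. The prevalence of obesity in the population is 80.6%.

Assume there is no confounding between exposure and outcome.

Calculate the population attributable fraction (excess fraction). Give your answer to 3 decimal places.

PAF ≈ 0.719

p₁ = 0.665, p₀ = 0.159.
Overall risk P(Y=1) = π·p₁ + (1−π)·p₀ = 0.806×0.665 + 0.194×0.159 = 0.56684.
Under exogeneity, PAF = [P(Y=1) − p₀] / P(Y=1).
PAF = (0.56684 − 0.159) / 0.56684 ≈ 0.7195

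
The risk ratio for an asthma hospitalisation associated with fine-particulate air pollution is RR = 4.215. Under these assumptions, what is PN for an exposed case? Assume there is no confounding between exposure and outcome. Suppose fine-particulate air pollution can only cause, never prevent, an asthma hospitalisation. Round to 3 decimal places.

PN ≈ 0.763

Under exogeneity and monotonicity, PN = (RR − 1) / RR = 1 − 1/RR.
PN = (4.215 − 1) / 4.215 = 3.215 / 4.215 ≈ 0.7628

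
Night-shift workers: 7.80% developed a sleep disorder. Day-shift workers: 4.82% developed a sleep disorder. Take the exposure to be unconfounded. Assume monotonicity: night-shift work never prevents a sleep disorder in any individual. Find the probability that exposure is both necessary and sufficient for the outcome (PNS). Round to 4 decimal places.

PNS ≈ 0.0298

p₁ = 0.078, p₀ = 0.0482.
Under exogeneity and monotonicity, PNS = p₁ − p₀.
PNS = 0.078 − 0.0482 = 0.0298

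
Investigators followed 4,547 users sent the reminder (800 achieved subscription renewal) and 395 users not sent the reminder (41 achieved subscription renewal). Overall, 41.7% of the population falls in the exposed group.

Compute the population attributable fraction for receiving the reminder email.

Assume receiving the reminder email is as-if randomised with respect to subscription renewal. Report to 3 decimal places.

PAF ≈ 0.225

p₁ = P(outcome | exposed) = 800/4547 = 0.17594
p₀ = P(outcome | unexposed) = 41/395 = 0.1038
Overall risk P(Y=1) = π·p₁ + (1−π)·p₀ = 0.417×0.17594 + 0.583×0.1038 = 0.13388.
Under exogeneity, PAF = [P(Y=1) − p₀] / P(Y=1).
PAF = (0.13388 − 0.1038) / 0.13388 ≈ 0.2247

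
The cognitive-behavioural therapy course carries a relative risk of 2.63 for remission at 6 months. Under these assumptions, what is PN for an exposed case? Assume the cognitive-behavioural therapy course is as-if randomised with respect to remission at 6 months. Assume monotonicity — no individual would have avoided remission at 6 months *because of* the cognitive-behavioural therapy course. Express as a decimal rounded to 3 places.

PN ≈ 0.620

Under exogeneity and monotonicity, PN = (RR − 1) / RR = 1 − 1/RR.
PN = (2.63 − 1) / 2.63 = 1.63 / 2.63 ≈ 0.6198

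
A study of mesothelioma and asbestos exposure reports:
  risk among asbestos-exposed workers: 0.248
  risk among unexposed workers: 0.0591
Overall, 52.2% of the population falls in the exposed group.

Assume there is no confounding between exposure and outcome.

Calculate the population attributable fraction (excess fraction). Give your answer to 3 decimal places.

Let p₁ = 0.248, p₀ = 0.0591.
Overall risk P(Y=1) = π·p₁ + (1−π)·p₀ = 0.522×0.248 + 0.478×0.0591 = 0.15771.
Under exogeneity, PAF = [P(Y=1) − p₀] / P(Y=1).
PAF = (0.15771 − 0.0591) / 0.15771 ≈ 0.6253

PAF ≈ 0.625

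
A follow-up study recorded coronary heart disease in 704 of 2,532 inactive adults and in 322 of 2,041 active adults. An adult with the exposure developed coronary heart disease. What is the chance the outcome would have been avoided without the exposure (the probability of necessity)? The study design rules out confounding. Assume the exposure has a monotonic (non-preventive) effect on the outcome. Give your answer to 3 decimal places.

PN ≈ 0.433

p₁ = P(outcome | exposed) = 704/2532 = 0.27804
p₀ = P(outcome | unexposed) = 322/2041 = 0.15777
Under exogeneity and monotonicity, PN = (p₁ − p₀) / p₁.
PN = (0.27804 − 0.15777) / 0.27804 = 0.12028 / 0.27804 ≈ 0.4326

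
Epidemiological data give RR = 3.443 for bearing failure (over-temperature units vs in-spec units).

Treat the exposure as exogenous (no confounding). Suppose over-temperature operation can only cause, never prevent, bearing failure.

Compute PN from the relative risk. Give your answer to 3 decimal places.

Under exogeneity and monotonicity, PN = (RR − 1) / RR = 1 − 1/RR.
PN = (3.443 − 1) / 3.443 = 2.443 / 3.443 ≈ 0.7096

PN ≈ 0.710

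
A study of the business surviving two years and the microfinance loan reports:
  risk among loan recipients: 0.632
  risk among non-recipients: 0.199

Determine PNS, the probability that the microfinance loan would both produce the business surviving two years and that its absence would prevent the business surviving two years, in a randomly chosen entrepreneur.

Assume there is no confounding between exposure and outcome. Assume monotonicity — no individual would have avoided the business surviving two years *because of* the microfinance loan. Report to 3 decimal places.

Let p₁ = 0.632, p₀ = 0.199.
Under exogeneity and monotonicity, PNS = p₁ − p₀.
PNS = 0.632 − 0.199 = 0.433

PNS ≈ 0.433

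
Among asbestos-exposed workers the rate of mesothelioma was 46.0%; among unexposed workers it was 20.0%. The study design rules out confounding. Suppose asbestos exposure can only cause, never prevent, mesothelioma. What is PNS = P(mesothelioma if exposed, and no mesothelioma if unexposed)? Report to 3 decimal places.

p₁ = 0.46, p₀ = 0.2.
Under exogeneity and monotonicity, PNS = p₁ − p₀.
PNS = 0.46 − 0.2 = 0.26

PNS ≈ 0.260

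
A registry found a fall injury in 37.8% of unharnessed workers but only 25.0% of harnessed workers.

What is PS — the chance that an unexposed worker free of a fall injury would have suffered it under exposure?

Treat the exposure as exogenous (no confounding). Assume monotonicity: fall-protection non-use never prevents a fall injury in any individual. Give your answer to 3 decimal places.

PS ≈ 0.171

p₁ = 0.378, p₀ = 0.25.
Under exogeneity and monotonicity, PS = (p₁ − p₀) / (1 − p₀).
PS = (0.378 − 0.25) / (1 − 0.25) = 0.128 / 0.75 ≈ 0.1707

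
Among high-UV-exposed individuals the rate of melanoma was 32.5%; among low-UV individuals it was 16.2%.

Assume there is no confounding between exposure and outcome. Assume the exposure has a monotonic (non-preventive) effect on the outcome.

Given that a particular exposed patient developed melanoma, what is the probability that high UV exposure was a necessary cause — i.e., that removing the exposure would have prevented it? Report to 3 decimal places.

p₁ = 0.325, p₀ = 0.162.
Under exogeneity and monotonicity, PN = (p₁ − p₀) / p₁.
PN = (0.325 − 0.162) / 0.325 = 0.163 / 0.325 ≈ 0.5015

PN ≈ 0.502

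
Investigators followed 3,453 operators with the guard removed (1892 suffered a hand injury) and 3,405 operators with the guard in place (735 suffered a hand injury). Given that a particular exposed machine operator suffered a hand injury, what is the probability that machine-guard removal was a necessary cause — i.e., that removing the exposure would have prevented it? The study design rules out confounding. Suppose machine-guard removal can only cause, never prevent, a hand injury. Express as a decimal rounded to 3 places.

PN ≈ 0.606

p₁ = P(outcome | exposed) = 1892/3453 = 0.54793
p₀ = P(outcome | unexposed) = 735/3405 = 0.21586
Under exogeneity and monotonicity, PN = (p₁ − p₀) / p₁.
PN = (0.54793 − 0.21586) / 0.54793 = 0.33207 / 0.54793 ≈ 0.6060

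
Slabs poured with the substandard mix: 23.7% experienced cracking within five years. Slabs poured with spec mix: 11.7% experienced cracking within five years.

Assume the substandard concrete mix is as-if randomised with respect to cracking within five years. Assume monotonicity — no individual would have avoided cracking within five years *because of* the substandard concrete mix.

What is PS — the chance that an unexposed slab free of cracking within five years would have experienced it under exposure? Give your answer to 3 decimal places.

p₁ = 0.237, p₀ = 0.117.
Under exogeneity and monotonicity, PS = (p₁ − p₀) / (1 − p₀).
PS = (0.237 − 0.117) / (1 − 0.117) = 0.12 / 0.883 ≈ 0.1359

PS ≈ 0.136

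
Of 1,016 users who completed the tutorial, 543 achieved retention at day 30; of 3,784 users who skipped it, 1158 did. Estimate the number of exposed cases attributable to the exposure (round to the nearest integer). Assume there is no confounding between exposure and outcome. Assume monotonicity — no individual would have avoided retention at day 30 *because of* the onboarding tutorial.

about 232 cases

p₁ = P(outcome | exposed) = 543/1016 = 0.53445
p₀ = P(outcome | unexposed) = 1158/3784 = 0.30603
PN = (p₁ − p₀)/p₁ = (0.53445 − 0.30603) / 0.53445 ≈ 0.42740.
Attributable cases ≈ PN × (exposed cases) = 0.42740 × 543 ≈ 232.08.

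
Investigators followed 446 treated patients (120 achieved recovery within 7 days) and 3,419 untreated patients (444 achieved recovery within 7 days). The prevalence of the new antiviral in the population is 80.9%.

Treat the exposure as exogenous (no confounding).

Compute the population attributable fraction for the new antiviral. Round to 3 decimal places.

p₁ = P(outcome | exposed) = 120/446 = 0.26906
p₀ = P(outcome | unexposed) = 444/3419 = 0.12986
Overall risk P(Y=1) = π·p₁ + (1−π)·p₀ = 0.809×0.26906 + 0.191×0.12986 = 0.24247.
Under exogeneity, PAF = [P(Y=1) − p₀] / P(Y=1).
PAF = (0.24247 − 0.12986) / 0.24247 ≈ 0.4644

PAF ≈ 0.464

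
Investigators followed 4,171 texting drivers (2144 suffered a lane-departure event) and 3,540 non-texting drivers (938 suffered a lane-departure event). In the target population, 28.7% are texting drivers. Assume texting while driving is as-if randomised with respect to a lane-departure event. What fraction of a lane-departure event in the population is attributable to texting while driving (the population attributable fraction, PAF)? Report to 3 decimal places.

PAF ≈ 0.212

p₁ = P(outcome | exposed) = 2144/4171 = 0.51403
p₀ = P(outcome | unexposed) = 938/3540 = 0.26497
Overall risk P(Y=1) = π·p₁ + (1−π)·p₀ = 0.287×0.51403 + 0.713×0.26497 = 0.33645.
Under exogeneity, PAF = [P(Y=1) − p₀] / P(Y=1).
PAF = (0.33645 − 0.26497) / 0.33645 ≈ 0.2124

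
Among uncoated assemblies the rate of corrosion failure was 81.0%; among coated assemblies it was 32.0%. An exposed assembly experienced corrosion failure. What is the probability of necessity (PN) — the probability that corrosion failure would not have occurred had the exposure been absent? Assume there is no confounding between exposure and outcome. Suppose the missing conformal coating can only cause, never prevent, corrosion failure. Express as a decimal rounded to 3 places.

PN ≈ 0.605

p₁ = 0.81, p₀ = 0.32.
Under exogeneity and monotonicity, PN = (p₁ − p₀) / p₁.
PN = (0.81 − 0.32) / 0.81 = 0.49 / 0.81 ≈ 0.6049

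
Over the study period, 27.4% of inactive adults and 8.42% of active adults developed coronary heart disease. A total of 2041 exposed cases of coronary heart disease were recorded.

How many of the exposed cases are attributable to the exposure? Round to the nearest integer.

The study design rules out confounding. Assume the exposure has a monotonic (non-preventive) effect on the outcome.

about 1414 cases

p₁ = 0.274, p₀ = 0.0842.
PN = (p₁ − p₀)/p₁ = (0.274 − 0.0842) / 0.274 ≈ 0.69270.
Attributable cases ≈ PN × (exposed cases) = 0.69270 × 2041 ≈ 1413.80.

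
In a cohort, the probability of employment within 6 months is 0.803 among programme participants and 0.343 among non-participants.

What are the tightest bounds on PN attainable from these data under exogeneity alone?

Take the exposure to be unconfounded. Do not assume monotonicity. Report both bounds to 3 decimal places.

Let p₁ = 0.803, p₀ = 0.343.
Under exogeneity alone the bounds on PN are max{0,(p₁−p₀)/p₁} ≤ PN ≤ min{1,(1−p₀)/p₁}.
  lower = (p₁ − p₀)/p₁ = 0.46 / 0.803 ≈ 0.5729
  upper = min{1, (1 − p₀)/p₁} = 0.657 / 0.803 ≈ 0.8182

0.573 ≤ PN ≤ 0.818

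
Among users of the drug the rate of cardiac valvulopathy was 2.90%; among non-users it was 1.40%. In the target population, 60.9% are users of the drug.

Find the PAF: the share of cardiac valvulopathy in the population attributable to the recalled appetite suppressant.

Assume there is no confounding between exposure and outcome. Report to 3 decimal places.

PAF ≈ 0.395

p₁ = 0.029, p₀ = 0.014.
Overall risk P(Y=1) = π·p₁ + (1−π)·p₀ = 0.609×0.029 + 0.391×0.014 = 0.023135.
Under exogeneity, PAF = [P(Y=1) − p₀] / P(Y=1).
PAF = (0.023135 − 0.014) / 0.023135 ≈ 0.3949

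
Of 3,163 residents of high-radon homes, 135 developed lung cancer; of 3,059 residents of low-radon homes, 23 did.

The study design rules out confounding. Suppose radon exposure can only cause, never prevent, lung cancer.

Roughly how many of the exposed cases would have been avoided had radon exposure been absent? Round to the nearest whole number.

p₁ = P(outcome | exposed) = 135/3163 = 0.042681
p₀ = P(outcome | unexposed) = 23/3059 = 0.0075188
PN = (p₁ − p₀)/p₁ = (0.042681 − 0.0075188) / 0.042681 ≈ 0.82384.
Attributable cases ≈ PN × (exposed cases) = 0.82384 × 135 ≈ 111.22.

about 111 cases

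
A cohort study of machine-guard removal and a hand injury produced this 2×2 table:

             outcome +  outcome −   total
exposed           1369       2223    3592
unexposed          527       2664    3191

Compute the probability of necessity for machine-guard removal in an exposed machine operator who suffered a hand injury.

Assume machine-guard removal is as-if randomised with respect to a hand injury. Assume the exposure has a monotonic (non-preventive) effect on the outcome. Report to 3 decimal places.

p₁ = P(outcome | exposed) = 1369/3592 = 0.38112
p₀ = P(outcome | unexposed) = 527/3191 = 0.16515
Under exogeneity and monotonicity, PN = (p₁ − p₀)/p₁.
PN = (0.38112 − 0.16515) / 0.38112 ≈ 0.5667

PN ≈ 0.567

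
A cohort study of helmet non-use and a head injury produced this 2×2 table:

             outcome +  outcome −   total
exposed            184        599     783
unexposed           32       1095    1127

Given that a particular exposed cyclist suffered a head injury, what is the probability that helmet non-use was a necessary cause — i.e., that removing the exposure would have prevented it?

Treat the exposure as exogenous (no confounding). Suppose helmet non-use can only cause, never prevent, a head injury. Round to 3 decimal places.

PN ≈ 0.879

p₁ = P(outcome | exposed) = 184/783 = 0.23499
p₀ = P(outcome | unexposed) = 32/1127 = 0.028394
Under exogeneity and monotonicity, PN = (p₁ − p₀) / p₁.
PN = (0.23499 − 0.028394) / 0.23499 = 0.2066 / 0.23499 ≈ 0.8792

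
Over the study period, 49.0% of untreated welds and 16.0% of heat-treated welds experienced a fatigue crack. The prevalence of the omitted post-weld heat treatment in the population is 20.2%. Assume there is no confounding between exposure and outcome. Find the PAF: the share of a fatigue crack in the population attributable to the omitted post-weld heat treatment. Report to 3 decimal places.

p₁ = 0.49, p₀ = 0.16.
Overall risk P(Y=1) = π·p₁ + (1−π)·p₀ = 0.202×0.49 + 0.798×0.16 = 0.22666.
Under exogeneity, PAF = [P(Y=1) − p₀] / P(Y=1).
PAF = (0.22666 − 0.16) / 0.22666 ≈ 0.2941

PAF ≈ 0.294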